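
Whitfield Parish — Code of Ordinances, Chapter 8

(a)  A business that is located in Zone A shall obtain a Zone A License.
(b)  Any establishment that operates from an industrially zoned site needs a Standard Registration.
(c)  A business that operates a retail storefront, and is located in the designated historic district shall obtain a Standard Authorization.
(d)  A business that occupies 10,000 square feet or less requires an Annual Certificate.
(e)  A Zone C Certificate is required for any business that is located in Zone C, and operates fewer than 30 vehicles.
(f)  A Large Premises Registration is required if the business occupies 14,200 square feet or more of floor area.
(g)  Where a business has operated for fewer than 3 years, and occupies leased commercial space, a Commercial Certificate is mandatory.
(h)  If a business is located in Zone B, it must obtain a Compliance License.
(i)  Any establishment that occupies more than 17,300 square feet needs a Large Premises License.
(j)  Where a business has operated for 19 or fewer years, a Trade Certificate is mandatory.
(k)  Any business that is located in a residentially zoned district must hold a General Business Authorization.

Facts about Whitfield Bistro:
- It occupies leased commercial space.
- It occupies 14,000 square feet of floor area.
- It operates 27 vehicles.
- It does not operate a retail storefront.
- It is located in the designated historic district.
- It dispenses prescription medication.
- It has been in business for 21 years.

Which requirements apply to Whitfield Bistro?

(a) is located in the designated historic district (not: is located in Zone A) → Zone A License not required.
(b) occupies leased commercial space (not: operates from an industrially zoned site) → Standard Registration not required.
(c) does not operate a retail storefront; is located in the designated historic district → Standard Authorization not required.
(d) floor area 14,000 square feet > 10,000 square feet → Annual Certificate not required.
(e) is located in the designated historic district (not: is located in Zone C); vehicles 27 < 30 → Zone C Certificate not required.
(f) floor area 14,000 square feet < 14,200 square feet → Large Premises Registration not required.
(g) years in business 21 ≥ 3; occupies leased commercial space → Commercial Certificate not required.
(h) is located in the designated historic district (not: is located in Zone B) → Compliance License not required.
(i) floor area 14,000 square feet ≤ 17,300 square feet → Large Premises License not required.
(j) years in business 21 > 19 → Trade Certificate not required.
(k) is located in the designated historic district (not: is located in a residentially zoned district) → General Business Authorization not required.

None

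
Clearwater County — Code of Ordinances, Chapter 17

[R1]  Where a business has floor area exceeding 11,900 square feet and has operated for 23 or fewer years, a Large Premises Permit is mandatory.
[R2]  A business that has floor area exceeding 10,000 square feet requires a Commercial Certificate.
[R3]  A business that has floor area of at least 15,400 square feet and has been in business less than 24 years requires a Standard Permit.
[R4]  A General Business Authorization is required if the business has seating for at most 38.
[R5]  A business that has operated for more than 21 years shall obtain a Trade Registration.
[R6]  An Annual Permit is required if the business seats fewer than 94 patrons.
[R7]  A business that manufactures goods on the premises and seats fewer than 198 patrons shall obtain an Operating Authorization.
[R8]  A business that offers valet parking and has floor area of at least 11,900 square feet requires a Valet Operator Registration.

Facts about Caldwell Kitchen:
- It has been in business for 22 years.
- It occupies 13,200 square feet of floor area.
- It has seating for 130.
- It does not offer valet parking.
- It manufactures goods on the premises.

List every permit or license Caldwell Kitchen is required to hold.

Commercial Certificate, Large Premises Permit, Operating Authorization, Trade Registration

[R1] floor area 13,200 square feet > 11,900 square feet; years in business 22 ≤ 23 → Large Premises Permit required.
[R2] floor area 13,200 square feet > 10,000 square feet → Commercial Certificate required.
[R3] floor area 13,200 square feet < 15,400 square feet; years in business 22 < 24 → Standard Permit not required.
[R4] seating 130 > 38 → General Business Authorization not required.
[R5] years in business 22 > 21 → Trade Registration required.
[R6] seating 130 ≥ 94 → Annual Permit not required.
[R7] manufactures goods on the premises; seating 130 < 198 → Operating Authorization required.
[R8] does not offer valet parking; floor area 13,200 square feet ≥ 11,900 square feet → Valet Operator Registration not required.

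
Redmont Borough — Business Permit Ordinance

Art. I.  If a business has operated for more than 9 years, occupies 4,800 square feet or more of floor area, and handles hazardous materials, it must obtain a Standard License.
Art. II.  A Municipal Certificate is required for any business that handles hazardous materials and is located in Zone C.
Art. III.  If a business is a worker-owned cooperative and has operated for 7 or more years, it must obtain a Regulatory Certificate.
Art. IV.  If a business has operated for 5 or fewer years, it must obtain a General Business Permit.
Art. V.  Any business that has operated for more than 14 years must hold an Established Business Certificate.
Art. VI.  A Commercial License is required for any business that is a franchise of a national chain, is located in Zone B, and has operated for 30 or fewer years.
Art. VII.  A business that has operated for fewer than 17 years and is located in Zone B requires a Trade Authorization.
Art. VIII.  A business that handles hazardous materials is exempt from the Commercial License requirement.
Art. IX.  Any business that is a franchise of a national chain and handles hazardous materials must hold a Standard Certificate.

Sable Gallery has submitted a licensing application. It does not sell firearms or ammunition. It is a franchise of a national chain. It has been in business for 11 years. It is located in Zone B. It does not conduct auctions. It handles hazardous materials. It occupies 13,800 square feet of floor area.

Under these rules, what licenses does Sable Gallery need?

Art. I. years in business 11 > 9; floor area 13,800 square feet ≥ 4,800 square feet; handles hazardous materials → Standard License required.
Art. II. handles hazardous materials; is located in Zone B (not: is located in Zone C) → Municipal Certificate not required.
Art. III. is a franchise of a national chain (not: is a worker-owned cooperative); years in business 11 ≥ 7 → Regulatory Certificate not required.
Art. IV. years in business 11 > 5 → General Business Permit not required.
Art. V. years in business 11 ≤ 14 → Established Business Certificate not required.
Art. VI. is a franchise of a national chain; is located in Zone B; years in business 11 ≤ 30 → Commercial License required.
Art. VII. years in business 11 < 17; is located in Zone B → Trade Authorization required.
Art. VIII. handles hazardous materials → exempt from Commercial License.
Art. IX. is a franchise of a national chain; handles hazardous materials → Standard Certificate required.

Standard Certificate, Standard License, Trade Authorization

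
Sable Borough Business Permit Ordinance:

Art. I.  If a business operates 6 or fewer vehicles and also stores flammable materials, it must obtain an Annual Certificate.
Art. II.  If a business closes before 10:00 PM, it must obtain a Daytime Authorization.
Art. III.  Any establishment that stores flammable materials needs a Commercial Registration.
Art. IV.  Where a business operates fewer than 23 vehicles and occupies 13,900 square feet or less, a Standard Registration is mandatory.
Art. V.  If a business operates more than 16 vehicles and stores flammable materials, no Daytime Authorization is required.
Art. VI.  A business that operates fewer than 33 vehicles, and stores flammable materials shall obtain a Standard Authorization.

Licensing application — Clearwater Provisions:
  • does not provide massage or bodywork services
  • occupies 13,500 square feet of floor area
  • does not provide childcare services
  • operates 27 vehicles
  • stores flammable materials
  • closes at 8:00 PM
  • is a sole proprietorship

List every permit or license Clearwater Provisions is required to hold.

Commercial Registration, Standard Authorization

Art. I. vehicles 27 > 6; stores flammable materials → Annual Certificate not required.
Art. II. closes 8:00 PM, at/before 10:00 PM → Daytime Authorization required.
Art. III. stores flammable materials → Commercial Registration required.
Art. IV. vehicles 27 ≥ 23; floor area 13,500 square feet ≤ 13,900 square feet → Standard Registration not required.
Art. V. vehicles 27 > 16; stores flammable materials → exempt from Daytime Authorization.
Art. VI. vehicles 27 < 33; stores flammable materials → Standard Authorization required.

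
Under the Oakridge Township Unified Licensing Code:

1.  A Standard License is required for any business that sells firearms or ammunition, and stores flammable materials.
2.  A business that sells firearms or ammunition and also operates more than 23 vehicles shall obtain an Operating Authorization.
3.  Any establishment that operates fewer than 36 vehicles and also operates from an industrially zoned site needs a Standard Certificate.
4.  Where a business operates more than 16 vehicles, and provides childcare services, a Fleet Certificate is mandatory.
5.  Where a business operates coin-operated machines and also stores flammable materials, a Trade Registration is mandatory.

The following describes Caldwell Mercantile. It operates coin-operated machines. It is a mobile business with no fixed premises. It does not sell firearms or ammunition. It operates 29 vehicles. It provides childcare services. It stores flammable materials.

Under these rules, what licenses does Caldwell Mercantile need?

Fleet Certificate, Trade Registration

1. does not sell firearms or ammunition; stores flammable materials → Standard License not required.
2. does not sell firearms or ammunition; vehicles 29 > 23 → Operating Authorization not required.
3. vehicles 29 < 36; is a mobile business with no fixed premises (not: operates from an industrially zoned site) → Standard Certificate not required.
4. vehicles 29 > 16; provides childcare services → Fleet Certificate required.
5. operates coin-operated machines; stores flammable materials → Trade Registration required.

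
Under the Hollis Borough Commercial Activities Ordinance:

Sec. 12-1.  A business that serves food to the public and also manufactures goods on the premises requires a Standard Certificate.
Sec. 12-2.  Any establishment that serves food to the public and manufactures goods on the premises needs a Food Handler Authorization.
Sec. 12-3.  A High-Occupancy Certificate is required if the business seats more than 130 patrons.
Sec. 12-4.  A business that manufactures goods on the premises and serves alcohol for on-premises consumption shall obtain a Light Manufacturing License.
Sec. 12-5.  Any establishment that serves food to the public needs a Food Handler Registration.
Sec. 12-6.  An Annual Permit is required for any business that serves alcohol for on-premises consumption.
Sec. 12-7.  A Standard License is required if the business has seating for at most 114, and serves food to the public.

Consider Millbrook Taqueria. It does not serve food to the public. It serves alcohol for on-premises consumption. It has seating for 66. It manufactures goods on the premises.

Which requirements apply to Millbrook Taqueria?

Annual Permit, Light Manufacturing License

Sec. 12-1. does not serve food to the public; manufactures goods on the premises → Standard Certificate not required.
Sec. 12-2. does not serve food to the public; manufactures goods on the premises → Food Handler Authorization not required.
Sec. 12-3. seating 66 ≤ 130 → High-Occupancy Certificate not required.
Sec. 12-4. manufactures goods on the premises; serves alcohol for on-premises consumption → Light Manufacturing License required.
Sec. 12-5. does not serve food to the public → Food Handler Registration not required.
Sec. 12-6. serves alcohol for on-premises consumption → Annual Permit required.
Sec. 12-7. seating 66 ≤ 114; does not serve food to the public → Standard License not required.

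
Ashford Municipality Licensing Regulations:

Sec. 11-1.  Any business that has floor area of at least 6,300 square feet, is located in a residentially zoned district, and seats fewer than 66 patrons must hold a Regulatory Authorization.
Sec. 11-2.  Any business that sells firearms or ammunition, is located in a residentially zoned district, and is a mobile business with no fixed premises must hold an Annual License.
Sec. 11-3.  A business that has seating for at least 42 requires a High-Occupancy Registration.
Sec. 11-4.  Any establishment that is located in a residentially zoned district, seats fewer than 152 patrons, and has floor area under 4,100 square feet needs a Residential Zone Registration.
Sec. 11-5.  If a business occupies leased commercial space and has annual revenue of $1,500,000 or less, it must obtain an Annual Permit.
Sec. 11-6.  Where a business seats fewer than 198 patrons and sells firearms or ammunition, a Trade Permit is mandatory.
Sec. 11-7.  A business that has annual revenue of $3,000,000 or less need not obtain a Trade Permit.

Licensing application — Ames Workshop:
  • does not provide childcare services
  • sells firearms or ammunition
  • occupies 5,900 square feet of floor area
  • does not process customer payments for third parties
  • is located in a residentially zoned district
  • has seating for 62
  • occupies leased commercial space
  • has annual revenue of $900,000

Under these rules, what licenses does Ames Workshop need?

Sec. 11-1. floor area 5,900 square feet < 6,300 square feet; is located in a residentially zoned district; seating 62 < 66 → Regulatory Authorization not required.
Sec. 11-2. sells firearms or ammunition; is located in a residentially zoned district; occupies leased commercial space (not: is a mobile business with no fixed premises) → Annual License not required.
Sec. 11-3. seating 62 ≥ 42 → High-Occupancy Registration required.
Sec. 11-4. is located in a residentially zoned district; seating 62 < 152; floor area 5,900 square feet ≥ 4,100 square feet → Residential Zone Registration not required.
Sec. 11-5. occupies leased commercial space; revenue $900,000 ≤ $1,500,000 → Annual Permit required.
Sec. 11-6. seating 62 < 198; sells firearms or ammunition → Trade Permit required.
Sec. 11-7. revenue $900,000 ≤ $3,000,000 → exempt from Trade Permit.

Annual Permit, High-Occupancy Registration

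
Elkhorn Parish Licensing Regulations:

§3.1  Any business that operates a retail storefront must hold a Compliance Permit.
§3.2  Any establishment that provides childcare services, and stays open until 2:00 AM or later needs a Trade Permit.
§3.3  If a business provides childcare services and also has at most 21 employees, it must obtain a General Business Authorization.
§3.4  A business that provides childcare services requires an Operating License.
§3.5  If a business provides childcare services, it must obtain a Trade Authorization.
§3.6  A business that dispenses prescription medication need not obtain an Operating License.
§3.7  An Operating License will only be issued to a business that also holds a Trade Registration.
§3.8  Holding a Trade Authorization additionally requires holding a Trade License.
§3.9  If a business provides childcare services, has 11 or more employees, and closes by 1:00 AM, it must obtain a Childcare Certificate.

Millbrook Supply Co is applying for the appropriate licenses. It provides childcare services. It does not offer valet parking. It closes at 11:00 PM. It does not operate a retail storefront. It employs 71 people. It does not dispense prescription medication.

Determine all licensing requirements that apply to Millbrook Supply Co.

Childcare Certificate, Operating License, Trade Authorization, Trade License, Trade Registration

§3.1 does not operate a retail storefront → Compliance Permit not required.
§3.2 provides childcare services; closes 11:00 PM, at/before 2:00 AM → Trade Permit not required.
§3.3 provides childcare services; employees 71 > 21 → General Business Authorization not required.
§3.4 provides childcare services → Operating License required.
§3.5 provides childcare services → Trade Authorization required.
§3.6 does not dispense prescription medication → Operating License exemption does not apply.
§3.7 Operating License is required → Trade Registration also required.
§3.8 Trade Authorization is required → Trade License also required.
§3.9 provides childcare services; employees 71 ≥ 11; closes 11:00 PM, at/before 1:00 AM → Childcare Certificate required.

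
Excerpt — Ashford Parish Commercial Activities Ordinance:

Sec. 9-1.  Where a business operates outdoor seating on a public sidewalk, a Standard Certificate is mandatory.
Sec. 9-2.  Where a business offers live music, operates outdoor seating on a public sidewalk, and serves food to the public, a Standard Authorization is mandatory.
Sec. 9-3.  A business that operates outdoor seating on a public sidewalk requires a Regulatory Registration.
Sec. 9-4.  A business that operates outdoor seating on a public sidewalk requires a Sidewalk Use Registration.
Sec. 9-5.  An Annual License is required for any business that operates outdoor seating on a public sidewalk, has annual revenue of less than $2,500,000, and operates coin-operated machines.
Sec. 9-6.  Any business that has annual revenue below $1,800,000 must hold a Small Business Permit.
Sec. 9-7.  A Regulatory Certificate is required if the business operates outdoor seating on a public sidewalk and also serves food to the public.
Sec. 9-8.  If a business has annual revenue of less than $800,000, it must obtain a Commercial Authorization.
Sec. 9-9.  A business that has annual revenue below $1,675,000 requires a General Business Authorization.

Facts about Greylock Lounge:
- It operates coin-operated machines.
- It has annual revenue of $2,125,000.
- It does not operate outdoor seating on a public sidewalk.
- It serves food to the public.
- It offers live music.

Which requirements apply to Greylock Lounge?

Sec. 9-1. does not operate outdoor seating on a public sidewalk → Standard Certificate not required.
Sec. 9-2. offers live music; does not operate outdoor seating on a public sidewalk; serves food to the public → Standard Authorization not required.
Sec. 9-3. does not operate outdoor seating on a public sidewalk → Regulatory Registration not required.
Sec. 9-4. does not operate outdoor seating on a public sidewalk → Sidewalk Use Registration not required.
Sec. 9-5. does not operate outdoor seating on a public sidewalk; revenue $2,125,000 < $2,500,000; operates coin-operated machines → Annual License not required.
Sec. 9-6. revenue $2,125,000 ≥ $1,800,000 → Small Business Permit not required.
Sec. 9-7. does not operate outdoor seating on a public sidewalk; serves food to the public → Regulatory Certificate not required.
Sec. 9-8. revenue $2,125,000 ≥ $800,000 → Commercial Authorization not required.
Sec. 9-9. revenue $2,125,000 ≥ $1,675,000 → General Business Authorization not required.

None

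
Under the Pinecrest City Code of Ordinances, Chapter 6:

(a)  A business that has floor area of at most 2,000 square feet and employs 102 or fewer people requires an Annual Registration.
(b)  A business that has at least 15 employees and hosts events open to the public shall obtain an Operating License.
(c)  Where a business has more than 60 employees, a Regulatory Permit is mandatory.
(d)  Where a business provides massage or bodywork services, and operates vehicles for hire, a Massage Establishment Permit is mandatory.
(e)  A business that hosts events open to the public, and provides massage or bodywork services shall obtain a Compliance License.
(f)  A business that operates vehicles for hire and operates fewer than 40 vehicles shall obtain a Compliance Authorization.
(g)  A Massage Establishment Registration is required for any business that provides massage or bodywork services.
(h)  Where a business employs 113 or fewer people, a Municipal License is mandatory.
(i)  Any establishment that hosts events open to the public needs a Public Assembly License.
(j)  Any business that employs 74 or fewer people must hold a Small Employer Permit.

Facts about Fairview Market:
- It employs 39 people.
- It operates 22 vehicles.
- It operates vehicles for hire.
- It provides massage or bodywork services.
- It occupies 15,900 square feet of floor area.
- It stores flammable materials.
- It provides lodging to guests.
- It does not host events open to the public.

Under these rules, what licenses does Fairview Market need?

(a) floor area 15,900 square feet > 2,000 square feet; employees 39 ≤ 102 → Annual Registration not required.
(b) employees 39 ≥ 15; does not host events open to the public → Operating License not required.
(c) employees 39 ≤ 60 → Regulatory Permit not required.
(d) provides massage or bodywork services; operates vehicles for hire → Massage Establishment Permit required.
(e) does not host events open to the public; provides massage or bodywork services → Compliance License not required.
(f) operates vehicles for hire; vehicles 22 < 40 → Compliance Authorization required.
(g) provides massage or bodywork services → Massage Establishment Registration required.
(h) employees 39 ≤ 113 → Municipal License required.
(i) does not host events open to the public → Public Assembly License not required.
(j) employees 39 ≤ 74 → Small Employer Permit required.

Compliance Authorization, Massage Establishment Permit, Massage Establishment Registration, Municipal License, Small Employer Permit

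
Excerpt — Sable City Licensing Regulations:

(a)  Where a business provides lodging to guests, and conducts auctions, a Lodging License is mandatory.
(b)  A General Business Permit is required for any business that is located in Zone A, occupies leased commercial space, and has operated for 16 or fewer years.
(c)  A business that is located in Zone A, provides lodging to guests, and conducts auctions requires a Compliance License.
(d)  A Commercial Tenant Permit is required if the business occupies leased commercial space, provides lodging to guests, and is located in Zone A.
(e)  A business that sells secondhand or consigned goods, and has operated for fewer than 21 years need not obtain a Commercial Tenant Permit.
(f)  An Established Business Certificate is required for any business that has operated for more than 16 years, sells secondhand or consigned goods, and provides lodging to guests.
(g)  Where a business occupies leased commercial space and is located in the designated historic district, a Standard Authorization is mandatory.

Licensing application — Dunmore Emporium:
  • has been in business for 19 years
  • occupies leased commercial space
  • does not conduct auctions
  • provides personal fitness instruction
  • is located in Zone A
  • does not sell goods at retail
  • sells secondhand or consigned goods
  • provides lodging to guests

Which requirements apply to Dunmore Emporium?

Established Business Certificate

(a) provides lodging to guests; does not conduct auctions → Lodging License not required.
(b) is located in Zone A; occupies leased commercial space; years in business 19 > 16 → General Business Permit not required.
(c) is located in Zone A; provides lodging to guests; does not conduct auctions → Compliance License not required.
(d) occupies leased commercial space; provides lodging to guests; is located in Zone A → Commercial Tenant Permit required.
(e) sells secondhand or consigned goods; years in business 19 < 21 → exempt from Commercial Tenant Permit.
(f) years in business 19 > 16; sells secondhand or consigned goods; provides lodging to guests → Established Business Certificate required.
(g) occupies leased commercial space; is located in Zone A (not: is located in the designated historic district) → Standard Authorization not required.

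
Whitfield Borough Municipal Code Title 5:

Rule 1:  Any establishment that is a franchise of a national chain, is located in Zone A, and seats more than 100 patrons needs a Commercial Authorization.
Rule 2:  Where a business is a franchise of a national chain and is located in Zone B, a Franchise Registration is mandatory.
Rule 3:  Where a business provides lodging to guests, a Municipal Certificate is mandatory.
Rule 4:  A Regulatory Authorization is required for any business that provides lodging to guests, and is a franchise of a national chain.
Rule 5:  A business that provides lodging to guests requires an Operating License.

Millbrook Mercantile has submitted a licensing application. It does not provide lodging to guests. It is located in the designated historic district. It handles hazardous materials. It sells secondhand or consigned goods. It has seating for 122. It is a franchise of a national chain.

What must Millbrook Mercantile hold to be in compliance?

Rule 1: is a franchise of a national chain; is located in the designated historic district (not: is located in Zone A); seating 122 > 100 → Commercial Authorization not required.
Rule 2: is a franchise of a national chain; is located in the designated historic district (not: is located in Zone B) → Franchise Registration not required.
Rule 3: does not provide lodging to guests → Municipal Certificate not required.
Rule 4: does not provide lodging to guests; is a franchise of a national chain → Regulatory Authorization not required.
Rule 5: does not provide lodging to guests → Operating License not required.

None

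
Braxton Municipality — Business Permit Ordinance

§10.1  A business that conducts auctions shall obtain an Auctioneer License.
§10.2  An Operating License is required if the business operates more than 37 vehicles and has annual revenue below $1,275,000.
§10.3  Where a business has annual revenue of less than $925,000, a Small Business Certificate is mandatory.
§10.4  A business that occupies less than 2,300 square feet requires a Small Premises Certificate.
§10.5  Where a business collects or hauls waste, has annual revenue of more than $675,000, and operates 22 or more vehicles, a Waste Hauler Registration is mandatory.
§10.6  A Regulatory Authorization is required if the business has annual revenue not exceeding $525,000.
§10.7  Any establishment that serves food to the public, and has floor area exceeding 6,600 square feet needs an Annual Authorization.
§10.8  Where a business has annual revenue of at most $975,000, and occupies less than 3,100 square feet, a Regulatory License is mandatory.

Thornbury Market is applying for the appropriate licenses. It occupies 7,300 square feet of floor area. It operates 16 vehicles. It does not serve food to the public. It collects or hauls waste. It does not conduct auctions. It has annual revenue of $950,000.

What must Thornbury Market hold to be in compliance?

§10.1 does not conduct auctions → Auctioneer License not required.
§10.2 vehicles 16 ≤ 37; revenue $950,000 < $1,275,000 → Operating License not required.
§10.3 revenue $950,000 ≥ $925,000 → Small Business Certificate not required.
§10.4 floor area 7,300 square feet ≥ 2,300 square feet → Small Premises Certificate not required.
§10.5 collects or hauls waste; revenue $950,000 > $675,000; vehicles 16 < 22 → Waste Hauler Registration not required.
§10.6 revenue $950,000 > $525,000 → Regulatory Authorization not required.
§10.7 does not serve food to the public; floor area 7,300 square feet > 6,600 square feet → Annual Authorization not required.
§10.8 revenue $950,000 ≤ $975,000; floor area 7,300 square feet ≥ 3,100 square feet → Regulatory License not required.

None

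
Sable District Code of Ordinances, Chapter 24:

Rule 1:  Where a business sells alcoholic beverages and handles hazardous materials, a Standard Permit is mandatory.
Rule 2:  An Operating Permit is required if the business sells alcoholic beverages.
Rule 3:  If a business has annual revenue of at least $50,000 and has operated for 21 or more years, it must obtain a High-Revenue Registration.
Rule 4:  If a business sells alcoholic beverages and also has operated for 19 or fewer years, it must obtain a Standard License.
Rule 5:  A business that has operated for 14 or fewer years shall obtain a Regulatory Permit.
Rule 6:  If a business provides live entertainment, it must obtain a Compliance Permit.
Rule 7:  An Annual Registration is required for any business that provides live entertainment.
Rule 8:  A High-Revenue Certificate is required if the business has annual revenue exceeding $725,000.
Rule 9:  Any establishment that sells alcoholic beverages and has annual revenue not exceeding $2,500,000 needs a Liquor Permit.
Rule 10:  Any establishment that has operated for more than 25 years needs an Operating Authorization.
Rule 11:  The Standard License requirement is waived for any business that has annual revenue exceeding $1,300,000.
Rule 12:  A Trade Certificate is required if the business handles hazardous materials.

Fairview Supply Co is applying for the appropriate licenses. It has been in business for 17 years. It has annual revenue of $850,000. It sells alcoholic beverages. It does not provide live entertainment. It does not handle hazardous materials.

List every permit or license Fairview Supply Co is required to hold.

High-Revenue Certificate, Liquor Permit, Operating Permit, Standard License

Rule 1: sells alcoholic beverages; does not handle hazardous materials → Standard Permit not required.
Rule 2: sells alcoholic beverages → Operating Permit required.
Rule 3: revenue $850,000 ≥ $50,000; years in business 17 < 21 → High-Revenue Registration not required.
Rule 4: sells alcoholic beverages; years in business 17 ≤ 19 → Standard License required.
Rule 5: years in business 17 > 14 → Regulatory Permit not required.
Rule 6: does not provide live entertainment → Compliance Permit not required.
Rule 7: does not provide live entertainment → Annual Registration not required.
Rule 8: revenue $850,000 > $725,000 → High-Revenue Certificate required.
Rule 9: sells alcoholic beverages; revenue $850,000 ≤ $2,500,000 → Liquor Permit required.
Rule 10: years in business 17 ≤ 25 → Operating Authorization not required.
Rule 11: revenue $850,000 ≤ $1,300,000 → Standard License exemption does not apply.
Rule 12: does not handle hazardous materials → Trade Certificate not required.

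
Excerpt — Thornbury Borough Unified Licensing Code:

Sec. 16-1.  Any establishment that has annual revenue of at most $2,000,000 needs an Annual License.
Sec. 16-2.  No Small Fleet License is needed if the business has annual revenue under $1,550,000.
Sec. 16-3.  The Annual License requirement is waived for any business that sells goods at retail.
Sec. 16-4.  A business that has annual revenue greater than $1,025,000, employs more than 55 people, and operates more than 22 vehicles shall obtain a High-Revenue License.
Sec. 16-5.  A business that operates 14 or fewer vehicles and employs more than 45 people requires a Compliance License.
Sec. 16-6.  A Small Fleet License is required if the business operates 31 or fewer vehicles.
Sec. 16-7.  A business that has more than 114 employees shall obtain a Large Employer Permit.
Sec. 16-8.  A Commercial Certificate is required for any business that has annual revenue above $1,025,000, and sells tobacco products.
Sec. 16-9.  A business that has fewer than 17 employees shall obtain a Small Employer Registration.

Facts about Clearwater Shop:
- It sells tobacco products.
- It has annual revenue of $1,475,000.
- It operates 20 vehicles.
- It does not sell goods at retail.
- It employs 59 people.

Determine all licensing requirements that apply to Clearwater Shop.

Sec. 16-1. revenue $1,475,000 ≤ $2,000,000 → Annual License required.
Sec. 16-2. revenue $1,475,000 < $1,550,000 → exempt from Small Fleet License.
Sec. 16-3. does not sell goods at retail → Annual License exemption does not apply.
Sec. 16-4. revenue $1,475,000 > $1,025,000; employees 59 > 55; vehicles 20 ≤ 22 → High-Revenue License not required.
Sec. 16-5. vehicles 20 > 14; employees 59 > 45 → Compliance License not required.
Sec. 16-6. vehicles 20 ≤ 31 → Small Fleet License required.
Sec. 16-7. employees 59 ≤ 114 → Large Employer Permit not required.
Sec. 16-8. revenue $1,475,000 > $1,025,000; sells tobacco products → Commercial Certificate required.
Sec. 16-9. employees 59 ≥ 17 → Small Employer Registration not required.

Annual License, Commercial Certificate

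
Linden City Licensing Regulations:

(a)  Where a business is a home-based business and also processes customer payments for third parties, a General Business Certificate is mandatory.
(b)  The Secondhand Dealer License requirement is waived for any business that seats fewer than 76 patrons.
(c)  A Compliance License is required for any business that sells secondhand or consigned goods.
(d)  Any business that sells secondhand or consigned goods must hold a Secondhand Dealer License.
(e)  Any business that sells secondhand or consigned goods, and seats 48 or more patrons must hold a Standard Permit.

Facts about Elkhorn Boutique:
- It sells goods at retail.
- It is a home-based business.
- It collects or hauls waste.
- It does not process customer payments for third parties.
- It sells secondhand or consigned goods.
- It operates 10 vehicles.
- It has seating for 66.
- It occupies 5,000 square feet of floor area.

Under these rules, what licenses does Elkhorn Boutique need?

(a) is a home-based business; does not process customer payments for third parties → General Business Certificate not required.
(b) seating 66 < 76 → exempt from Secondhand Dealer License.
(c) sells secondhand or consigned goods → Compliance License required.
(d) sells secondhand or consigned goods → Secondhand Dealer License required.
(e) sells secondhand or consigned goods; seating 66 ≥ 48 → Standard Permit required.

Compliance License, Standard Permit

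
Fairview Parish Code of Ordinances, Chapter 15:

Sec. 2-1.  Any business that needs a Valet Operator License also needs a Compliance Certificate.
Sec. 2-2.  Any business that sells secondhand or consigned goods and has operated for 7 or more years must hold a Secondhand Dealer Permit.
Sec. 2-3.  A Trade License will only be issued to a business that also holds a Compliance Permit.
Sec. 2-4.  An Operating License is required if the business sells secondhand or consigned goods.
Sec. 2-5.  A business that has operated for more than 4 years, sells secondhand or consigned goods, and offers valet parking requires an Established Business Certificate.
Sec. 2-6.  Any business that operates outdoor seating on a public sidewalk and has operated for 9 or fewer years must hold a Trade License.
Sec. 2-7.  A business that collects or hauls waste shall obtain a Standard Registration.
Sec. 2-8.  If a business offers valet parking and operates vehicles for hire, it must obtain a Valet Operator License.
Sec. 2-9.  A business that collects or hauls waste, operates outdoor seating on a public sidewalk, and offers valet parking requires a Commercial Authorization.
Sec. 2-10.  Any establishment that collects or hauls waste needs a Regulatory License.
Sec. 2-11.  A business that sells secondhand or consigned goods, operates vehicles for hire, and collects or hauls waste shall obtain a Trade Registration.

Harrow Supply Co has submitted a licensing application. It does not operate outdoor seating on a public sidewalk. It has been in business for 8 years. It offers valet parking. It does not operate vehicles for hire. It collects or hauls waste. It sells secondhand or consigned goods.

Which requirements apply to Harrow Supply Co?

Established Business Certificate, Operating License, Regulatory License, Secondhand Dealer Permit, Standard Registration

Sec. 2-1. Valet Operator License is not required → no effect.
Sec. 2-2. sells secondhand or consigned goods; years in business 8 ≥ 7 → Secondhand Dealer Permit required.
Sec. 2-3. Trade License is not required → no effect.
Sec. 2-4. sells secondhand or consigned goods → Operating License required.
Sec. 2-5. years in business 8 > 4; sells secondhand or consigned goods; offers valet parking → Established Business Certificate required.
Sec. 2-6. does not operate outdoor seating on a public sidewalk; years in business 8 ≤ 9 → Trade License not required.
Sec. 2-7. collects or hauls waste → Standard Registration required.
Sec. 2-8. offers valet parking; does not operate vehicles for hire → Valet Operator License not required.
Sec. 2-9. collects or hauls waste; does not operate outdoor seating on a public sidewalk; offers valet parking → Commercial Authorization not required.
Sec. 2-10. collects or hauls waste → Regulatory License required.
Sec. 2-11. sells secondhand or consigned goods; does not operate vehicles for hire; collects or hauls waste → Trade Registration not required.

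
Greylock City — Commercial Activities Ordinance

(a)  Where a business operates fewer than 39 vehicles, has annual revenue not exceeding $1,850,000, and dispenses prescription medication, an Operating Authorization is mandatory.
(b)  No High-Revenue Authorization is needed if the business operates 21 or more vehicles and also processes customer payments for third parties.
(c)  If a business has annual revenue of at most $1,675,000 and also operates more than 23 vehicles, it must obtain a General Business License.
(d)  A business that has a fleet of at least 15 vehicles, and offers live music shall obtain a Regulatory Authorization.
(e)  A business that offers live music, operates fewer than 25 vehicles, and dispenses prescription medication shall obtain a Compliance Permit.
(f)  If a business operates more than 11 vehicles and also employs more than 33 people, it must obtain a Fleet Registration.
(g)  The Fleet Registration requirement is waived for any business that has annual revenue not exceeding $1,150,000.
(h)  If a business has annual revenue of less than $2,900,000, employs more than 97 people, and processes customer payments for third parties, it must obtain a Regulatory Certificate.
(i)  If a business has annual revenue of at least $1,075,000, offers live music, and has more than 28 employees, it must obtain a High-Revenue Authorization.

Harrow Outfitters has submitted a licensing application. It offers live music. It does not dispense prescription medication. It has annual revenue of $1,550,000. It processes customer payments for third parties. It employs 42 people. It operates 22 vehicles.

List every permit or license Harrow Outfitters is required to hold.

Fleet Registration, Regulatory Authorization

(a) vehicles 22 < 39; revenue $1,550,000 ≤ $1,850,000; does not dispense prescription medication → Operating Authorization not required.
(b) vehicles 22 ≥ 21; processes customer payments for third parties → exempt from High-Revenue Authorization.
(c) revenue $1,550,000 ≤ $1,675,000; vehicles 22 ≤ 23 → General Business License not required.
(d) vehicles 22 ≥ 15; offers live music → Regulatory Authorization required.
(e) offers live music; vehicles 22 < 25; does not dispense prescription medication → Compliance Permit not required.
(f) vehicles 22 > 11; employees 42 > 33 → Fleet Registration required.
(g) revenue $1,550,000 > $1,150,000 → Fleet Registration exemption does not apply.
(h) revenue $1,550,000 < $2,900,000; employees 42 ≤ 97; processes customer payments for third parties → Regulatory Certificate not required.
(i) revenue $1,550,000 ≥ $1,075,000; offers live music; employees 42 > 28 → High-Revenue Authorization required.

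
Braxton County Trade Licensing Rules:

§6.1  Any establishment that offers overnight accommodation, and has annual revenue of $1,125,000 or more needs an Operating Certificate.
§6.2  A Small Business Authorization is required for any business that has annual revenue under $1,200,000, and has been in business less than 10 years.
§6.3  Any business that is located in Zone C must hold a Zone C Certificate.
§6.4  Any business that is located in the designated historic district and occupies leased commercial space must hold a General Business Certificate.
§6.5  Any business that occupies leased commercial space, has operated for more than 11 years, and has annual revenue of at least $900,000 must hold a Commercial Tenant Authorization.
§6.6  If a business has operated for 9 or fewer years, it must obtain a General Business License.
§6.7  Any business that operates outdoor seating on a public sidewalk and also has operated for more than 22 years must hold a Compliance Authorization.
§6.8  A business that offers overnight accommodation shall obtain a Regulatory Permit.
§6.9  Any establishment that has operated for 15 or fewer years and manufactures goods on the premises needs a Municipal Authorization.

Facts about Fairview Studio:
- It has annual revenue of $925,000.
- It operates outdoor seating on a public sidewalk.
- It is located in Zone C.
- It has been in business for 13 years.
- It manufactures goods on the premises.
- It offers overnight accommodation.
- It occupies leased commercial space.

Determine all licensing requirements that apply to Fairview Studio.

Commercial Tenant Authorization, Municipal Authorization, Regulatory Permit, Zone C Certificate

§6.1 offers overnight accommodation; revenue $925,000 < $1,125,000 → Operating Certificate not required.
§6.2 revenue $925,000 < $1,200,000; years in business 13 ≥ 10 → Small Business Authorization not required.
§6.3 is located in Zone C → Zone C Certificate required.
§6.4 is located in Zone C (not: is located in the designated historic district); occupies leased commercial space → General Business Certificate not required.
§6.5 occupies leased commercial space; years in business 13 > 11; revenue $925,000 ≥ $900,000 → Commercial Tenant Authorization required.
§6.6 years in business 13 > 9 → General Business License not required.
§6.7 operates outdoor seating on a public sidewalk; years in business 13 ≤ 22 → Compliance Authorization not required.
§6.8 offers overnight accommodation → Regulatory Permit required.
§6.9 years in business 13 ≤ 15; manufactures goods on the premises → Municipal Authorization required.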